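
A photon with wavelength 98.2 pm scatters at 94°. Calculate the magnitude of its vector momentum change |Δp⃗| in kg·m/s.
9.7433e-24 kg·m/s

Photon momentum magnitude is p = h/λ.

Initial momentum:
p₀ = h/λ = 6.6261e-34/9.8200e-11 = 6.7475e-24 kg·m/s

After scattering:
λ' = λ + Δλ = 98.2 + 2.5956 = 100.7956 pm
p' = h/λ' = 6.6261e-34/1.0080e-10 = 6.5738e-24 kg·m/s

Momentum is a vector; the scattered photon's direction makes angle θ = 94° with the incident direction. The magnitude of the vector change Δp⃗ = p⃗₀ − p⃗' is found from the law of cosines:
|Δp⃗|² = p₀² + p'² − 2p₀p'cos θ
|Δp⃗|² = (6.7475e-24)² + (6.5738e-24)² − 2·6.7475e-24·6.5738e-24·cos(94°)
|Δp⃗| = 9.7433e-24 kg·m/s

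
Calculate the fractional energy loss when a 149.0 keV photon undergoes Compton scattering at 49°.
0.0911 (or 9.11%)

Calculate initial and final photon energies:

Initial: E₀ = 149.0 keV → λ₀ = 8.3211 pm
Compton shift: Δλ = 0.8345 pm
Final wavelength: λ' = 9.1556 pm
Final energy: E' = 135.4191 keV

Fractional energy loss:
(E₀ - E')/E₀ = (149.0000 - 135.4191)/149.0000
= 13.5809/149.0000
= 0.0911
= 9.11%

(Intermediate values are shown rounded; full precision is carried through to the final answer.)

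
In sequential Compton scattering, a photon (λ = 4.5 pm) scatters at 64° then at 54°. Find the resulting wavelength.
6.8628 pm

Apply Compton shift twice:

First scattering at θ₁ = 64°:
Δλ₁ = λ_C(1 - cos(64°))
Δλ₁ = 2.4263 × 0.5616
Δλ₁ = 1.3627 pm

After first scattering:
λ₁ = 4.5 + 1.3627 = 5.8627 pm

Second scattering at θ₂ = 54°:
Δλ₂ = λ_C(1 - cos(54°))
Δλ₂ = 2.4263 × 0.4122
Δλ₂ = 1.0002 pm

Final wavelength:
λ₂ = 5.8627 + 1.0002 = 6.8628 pm

Total shift: Δλ_total = 1.3627 + 1.0002 = 2.3628 pm

(Intermediate values are shown rounded; full precision is carried through to the final answer.)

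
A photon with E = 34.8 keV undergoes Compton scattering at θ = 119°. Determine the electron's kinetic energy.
3.1958 keV

By energy conservation: K_e = E_initial - E_final

First find the scattered photon energy:
Initial wavelength: λ = hc/E = 35.6276 pm
Compton shift: Δλ = λ_C(1 - cos(119°)) = 3.6026 pm
Final wavelength: λ' = 35.6276 + 3.6026 = 39.2303 pm
Final photon energy: E' = hc/λ' = 31.6042 keV

Electron kinetic energy:
K_e = E - E' = 34.8000 - 31.6042 = 3.1958 keV

(Intermediate values are shown rounded; full precision is carried through to the final answer.)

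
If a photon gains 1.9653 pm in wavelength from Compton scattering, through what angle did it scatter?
79.05°

From the Compton formula Δλ = λ_C(1 - cos θ), we can solve for θ:

cos θ = 1 - Δλ/λ_C

Given:
- Δλ = 1.9653 pm
- λ_C = h/(m_e·c) ≈ 2.42631024 pm

cos θ = 1 - 1.9653/2.42631024
cos θ = 1 - 0.809995
cos θ = 0.190005

θ = arccos(0.190005)
θ = 79.05°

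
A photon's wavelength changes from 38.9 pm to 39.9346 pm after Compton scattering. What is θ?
55.00°

First find the wavelength shift:
Δλ = λ' - λ = 39.9346 - 38.9 = 1.0346 pm

Using Δλ = λ_C(1 - cos θ), with λ_C = h/(m_e·c) ≈ 2.42631024 pm:
cos θ = 1 - Δλ/λ_C
cos θ = 1 - 1.0346/2.42631024
cos θ = 0.573591

θ = arccos(0.573591)
θ = 55.00°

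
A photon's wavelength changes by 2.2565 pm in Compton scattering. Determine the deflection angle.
85.99°

From the Compton formula Δλ = λ_C(1 - cos θ), we can solve for θ:

cos θ = 1 - Δλ/λ_C

Given:
- Δλ = 2.2565 pm
- λ_C = h/(m_e·c) ≈ 2.42631024 pm

cos θ = 1 - 2.2565/2.42631024
cos θ = 1 - 0.930013
cos θ = 0.069987

θ = arccos(0.069987)
θ = 85.99°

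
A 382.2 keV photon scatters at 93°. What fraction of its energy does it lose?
0.4404 (or 44.04%)

Calculate initial and final photon energies:

Initial: E₀ = 382.2 keV → λ₀ = 3.2440 pm
Compton shift: Δλ = 2.5533 pm
Final wavelength: λ' = 5.7973 pm
Final energy: E' = 213.8671 keV

Fractional energy loss:
(E₀ - E')/E₀ = (382.2000 - 213.8671)/382.2000
= 168.3329/382.2000
= 0.4404
= 44.04%

(Intermediate values are shown rounded; full precision is carried through to the final answer.)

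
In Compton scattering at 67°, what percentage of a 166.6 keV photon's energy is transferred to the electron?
0.1657 (or 16.57%)

Calculate initial and final photon energies:

Initial: E₀ = 166.6 keV → λ₀ = 7.4420 pm
Compton shift: Δλ = 1.4783 pm
Final wavelength: λ' = 8.9203 pm
Final energy: E' = 138.9910 keV

Fractional energy loss:
(E₀ - E')/E₀ = (166.6000 - 138.9910)/166.6000
= 27.6090/166.6000
= 0.1657
= 16.57%

(Intermediate values are shown rounded; full precision is carried through to the final answer.)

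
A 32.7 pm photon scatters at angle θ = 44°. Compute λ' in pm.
33.3810 pm

Using the Compton scattering formula:
λ' = λ + Δλ = λ + λ_C(1 - cos θ)

Given:
- Initial wavelength λ = 32.7 pm
- Scattering angle θ = 44°
- Compton wavelength λ_C ≈ 2.4263 pm

Calculate the shift:
Δλ = 2.4263 × (1 - cos(44°))
Δλ = 2.4263 × 0.2807
Δλ = 0.6810 pm

Final wavelength:
λ' = 32.7 + 0.6810 = 33.3810 pm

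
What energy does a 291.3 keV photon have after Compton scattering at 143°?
143.8284 keV

First convert energy to wavelength:
λ = hc/E, with hc ≈ 1239.842 keV·pm (i.e. 1239.842 eV·nm)

For E = 291.3 keV = 291300 eV:
λ = 1239.842 keV·pm / 291.3 keV
λ = 4.2562 pm

Calculate the Compton shift:
Δλ = λ_C(1 - cos(143°)) = 2.4263 × 1.7986
Δλ = 4.3640 pm

Final wavelength:
λ' = 4.2562 + 4.3640 = 8.6203 pm

Final energy:
E' = hc/λ' = 1239.842 / 8.6203 = 143.8284 keV

(Intermediate values are shown rounded; full precision is carried through to the final answer.)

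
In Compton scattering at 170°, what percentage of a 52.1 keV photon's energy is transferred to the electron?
0.1683 (or 16.83%)

Calculate initial and final photon energies:

Initial: E₀ = 52.1 keV → λ₀ = 23.7974 pm
Compton shift: Δλ = 4.8158 pm
Final wavelength: λ' = 28.6131 pm
Final energy: E' = 43.3313 keV

Fractional energy loss:
(E₀ - E')/E₀ = (52.1000 - 43.3313)/52.1000
= 8.7687/52.1000
= 0.1683
= 16.83%

(Intermediate values are shown rounded; full precision is carried through to the final answer.)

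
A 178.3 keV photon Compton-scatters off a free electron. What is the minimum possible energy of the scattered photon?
105.0152 keV (at θ = 180°)

The scattered photon has minimum energy when its wavelength is maximum, i.e., when the Compton shift Δλ = λ_C(1 − cos θ) is maximum. This occurs at θ = 180° (backscattering), giving Δλ_max = 2λ_C = 4.8526 pm.

Initial wavelength: λ₀ = hc/E₀ = 6.9537 pm
Maximum final wavelength: λ'_max = λ₀ + 2λ_C = 6.9537 + 4.8526 = 11.8063 pm
Minimum final energy: E'_min = hc/λ'_max = 105.0152 keV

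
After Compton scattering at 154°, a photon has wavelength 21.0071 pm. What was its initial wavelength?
16.4000 pm

From λ' = λ + Δλ, we have λ = λ' - Δλ

First calculate the Compton shift:
Δλ = λ_C(1 - cos θ)
Δλ = 2.4263 × (1 - cos(154°))
Δλ = 2.4263 × 1.8988
Δλ = 4.6071 pm

Initial wavelength:
λ = λ' - Δλ
λ = 21.0071 - 4.6071
λ = 16.4000 pm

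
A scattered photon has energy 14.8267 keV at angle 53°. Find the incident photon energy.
15.0000 keV

Convert final energy to wavelength (hc ≈ 1239.842 keV·pm):
λ' = hc/E' = 1239.842 / 14.8267 = 83.6222 pm

Calculate the Compton shift:
Δλ = λ_C(1 - cos(53°))
Δλ = 2.4263 × (1 - cos(53°))
Δλ = 0.9661 pm

Initial wavelength:
λ = λ' - Δλ = 83.6222 - 0.9661 = 82.6561 pm

Initial energy:
E = hc/λ = 1239.842 / 82.6561 = 15.0000 keV

(Intermediate values are shown rounded; full precision is carried through to the final answer.)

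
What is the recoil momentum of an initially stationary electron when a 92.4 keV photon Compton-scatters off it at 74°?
5.6181e-23 kg·m/s

The electron is initially at rest, so by conservation of momentum:
p⃗_e = p⃗₀ − p⃗'  (incident photon momentum minus scattered photon momentum)

Photon momentum magnitudes (p = h/λ = E/c):
λ₀ = hc/E₀ = 13.4182 pm → p₀ = h/λ₀ = 4.9381e-23 kg·m/s
Δλ = λ_C(1 − cos 74°) = 1.7575 pm
λ' = 15.1757 pm → p' = h/λ' = 4.3662e-23 kg·m/s

The scattered photon makes angle θ = 74° with the incident direction, so by the law of cosines:
|p⃗_e|² = p₀² + p'² − 2p₀p'cos θ
|p⃗_e|² = (4.9381e-23)² + (4.3662e-23)² − 2·4.9381e-23·4.3662e-23·cos(74°)
|p⃗_e| = 5.6181e-23 kg·m/s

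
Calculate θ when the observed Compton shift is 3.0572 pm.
105.07°

From the Compton formula Δλ = λ_C(1 - cos θ), we can solve for θ:

cos θ = 1 - Δλ/λ_C

Given:
- Δλ = 3.0572 pm
- λ_C = h/(m_e·c) ≈ 2.42631024 pm

cos θ = 1 - 3.0572/2.42631024
cos θ = 1 - 1.260020
cos θ = -0.260020

θ = arccos(-0.260020)
θ = 105.07°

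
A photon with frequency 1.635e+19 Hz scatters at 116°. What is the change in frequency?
2.614e+18 Hz (decrease)

Convert frequency to wavelength (c = 299792458 m/s):
λ₀ = c/f₀ = 299792458/1.635e+19 = 1.8335930e-11 m = 18.3359 pm

Calculate Compton shift:
Δλ = λ_C(1 - cos(116°)) = 3.4899 pm

Final wavelength:
λ' = λ₀ + Δλ = 18.3359 + 3.4899 = 21.8259 pm

Final frequency:
f' = c/λ' = 299792458/2.1825865e-11 = 1.3735651e+19 Hz

Frequency shift (decrease):
Δf = f₀ - f' = 1.635e+19 - 1.3735651e+19 = 2.614e+18 Hz

(Intermediate values are shown rounded; full precision is carried through to the final answer.)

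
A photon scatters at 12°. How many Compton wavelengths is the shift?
0.0219 λ_C

The Compton shift formula is:
Δλ = λ_C(1 - cos θ)

Dividing both sides by λ_C:
Δλ/λ_C = 1 - cos θ

For θ = 12°:
Δλ/λ_C = 1 - cos(12°)
Δλ/λ_C = 1 - 0.9781
Δλ/λ_C = 0.0219

This means the shift is 0.0219 × λ_C = 0.0530 pm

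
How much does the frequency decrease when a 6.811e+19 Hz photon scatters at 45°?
9.468e+18 Hz (decrease)

Convert frequency to wavelength (c = 299792458 m/s):
λ₀ = c/f₀ = 299792458/6.811e+19 = 4.4015924e-12 m = 4.4016 pm

Calculate Compton shift:
Δλ = λ_C(1 - cos(45°)) = 0.7106 pm

Final wavelength:
λ' = λ₀ + Δλ = 4.4016 + 0.7106 = 5.1122 pm

Final frequency:
f' = c/λ' = 299792458/5.1122422e-12 = 5.8642069e+19 Hz

Frequency shift (decrease):
Δf = f₀ - f' = 6.811e+19 - 5.8642069e+19 = 9.468e+18 Hz

(Intermediate values are shown rounded; full precision is carried through to the final answer.)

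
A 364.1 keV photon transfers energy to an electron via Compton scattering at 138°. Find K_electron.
201.7030 keV

By energy conservation: K_e = E_initial - E_final

First find the scattered photon energy:
Initial wavelength: λ = hc/E = 3.4052 pm
Compton shift: Δλ = λ_C(1 - cos(138°)) = 4.2294 pm
Final wavelength: λ' = 3.4052 + 4.2294 = 7.6346 pm
Final photon energy: E' = hc/λ' = 162.3970 keV

Electron kinetic energy:
K_e = E - E' = 364.1000 - 162.3970 = 201.7030 keV

(Intermediate values are shown rounded; full precision is carried through to the final answer.)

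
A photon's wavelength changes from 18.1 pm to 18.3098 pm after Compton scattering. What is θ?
24.00°

First find the wavelength shift:
Δλ = λ' - λ = 18.3098 - 18.1 = 0.2098 pm

Using Δλ = λ_C(1 - cos θ), with λ_C = h/(m_e·c) ≈ 2.42631024 pm:
cos θ = 1 - Δλ/λ_C
cos θ = 1 - 0.2098/2.42631024
cos θ = 0.913531

θ = arccos(0.913531)
θ = 24.00°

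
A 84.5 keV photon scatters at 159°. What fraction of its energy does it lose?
0.2423 (or 24.23%)

Calculate initial and final photon energies:

Initial: E₀ = 84.5 keV → λ₀ = 14.6727 pm
Compton shift: Δλ = 4.6915 pm
Final wavelength: λ' = 19.3642 pm
Final energy: E' = 64.0277 keV

Fractional energy loss:
(E₀ - E')/E₀ = (84.5000 - 64.0277)/84.5000
= 20.4723/84.5000
= 0.2423
= 24.23%

(Intermediate values are shown rounded; full precision is carried through to the final answer.)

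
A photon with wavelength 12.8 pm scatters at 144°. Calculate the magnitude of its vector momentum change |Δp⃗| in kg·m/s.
8.5991e-23 kg·m/s

Photon momentum magnitude is p = h/λ.

Initial momentum:
p₀ = h/λ = 6.6261e-34/1.2800e-11 = 5.1766e-23 kg·m/s

After scattering:
λ' = λ + Δλ = 12.8 + 4.3892 = 17.1892 pm
p' = h/λ' = 6.6261e-34/1.7189e-11 = 3.8548e-23 kg·m/s

Momentum is a vector; the scattered photon's direction makes angle θ = 144° with the incident direction. The magnitude of the vector change Δp⃗ = p⃗₀ − p⃗' is found from the law of cosines:
|Δp⃗|² = p₀² + p'² − 2p₀p'cos θ
|Δp⃗|² = (5.1766e-23)² + (3.8548e-23)² − 2·5.1766e-23·3.8548e-23·cos(144°)
|Δp⃗| = 8.5991e-23 kg·m/s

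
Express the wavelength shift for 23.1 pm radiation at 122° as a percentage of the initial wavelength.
16.0695%

Calculate the Compton shift:
Δλ = λ_C(1 - cos(122°))
Δλ = 2.4263 × (1 - cos(122°))
Δλ = 2.4263 × 1.5299
Δλ = 3.7121 pm

Percentage change:
(Δλ/λ₀) × 100 = (3.7121/23.1) × 100
= 16.0695%

(Intermediate values are shown rounded; full precision is carried through to the final answer.)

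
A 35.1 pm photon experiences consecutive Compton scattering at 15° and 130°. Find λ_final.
39.1686 pm

Apply Compton shift twice:

First scattering at θ₁ = 15°:
Δλ₁ = λ_C(1 - cos(15°))
Δλ₁ = 2.4263 × 0.0341
Δλ₁ = 0.0827 pm

After first scattering:
λ₁ = 35.1 + 0.0827 = 35.1827 pm

Second scattering at θ₂ = 130°:
Δλ₂ = λ_C(1 - cos(130°))
Δλ₂ = 2.4263 × 1.6428
Δλ₂ = 3.9859 pm

Final wavelength:
λ₂ = 35.1827 + 3.9859 = 39.1686 pm

Total shift: Δλ_total = 0.0827 + 3.9859 = 4.0686 pm

(Intermediate values are shown rounded; full precision is carried through to the final answer.)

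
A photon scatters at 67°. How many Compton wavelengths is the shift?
0.6093 λ_C

The Compton shift formula is:
Δλ = λ_C(1 - cos θ)

Dividing both sides by λ_C:
Δλ/λ_C = 1 - cos θ

For θ = 67°:
Δλ/λ_C = 1 - cos(67°)
Δλ/λ_C = 1 - 0.3907
Δλ/λ_C = 0.6093

This means the shift is 0.6093 × λ_C = 1.4783 pm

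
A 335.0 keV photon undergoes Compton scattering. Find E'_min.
144.9490 keV (at θ = 180°)

The scattered photon has minimum energy when its wavelength is maximum, i.e., when the Compton shift Δλ = λ_C(1 − cos θ) is maximum. This occurs at θ = 180° (backscattering), giving Δλ_max = 2λ_C = 4.8526 pm.

Initial wavelength: λ₀ = hc/E₀ = 3.7010 pm
Maximum final wavelength: λ'_max = λ₀ + 2λ_C = 3.7010 + 4.8526 = 8.5536 pm
Minimum final energy: E'_min = hc/λ'_max = 144.9490 keV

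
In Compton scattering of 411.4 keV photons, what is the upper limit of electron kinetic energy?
253.7863 keV

Maximum energy transfer occurs at θ = 180° (backscattering).

Initial photon: E₀ = 411.4 keV → λ₀ = 3.0137 pm

Maximum Compton shift (at 180°):
Δλ_max = 2λ_C = 2 × 2.4263 = 4.8526 pm

Final wavelength:
λ' = 3.0137 + 4.8526 = 7.8663 pm

Minimum photon energy (maximum energy to electron):
E'_min = hc/λ' = 157.6137 keV

Maximum electron kinetic energy:
K_max = E₀ - E'_min = 411.4000 - 157.6137 = 253.7863 keV

(Intermediate values are shown rounded; full precision is carried through to the final answer.)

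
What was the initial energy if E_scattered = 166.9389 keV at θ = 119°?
324.2000 keV

Convert final energy to wavelength (hc ≈ 1239.842 keV·pm):
λ' = hc/E' = 1239.842 / 166.9389 = 7.4269 pm

Calculate the Compton shift:
Δλ = λ_C(1 - cos(119°))
Δλ = 2.4263 × (1 - cos(119°))
Δλ = 3.6026 pm

Initial wavelength:
λ = λ' - Δλ = 7.4269 - 3.6026 = 3.8243 pm

Initial energy:
E = hc/λ = 1239.842 / 3.8243 = 324.2000 keV

(Intermediate values are shown rounded; full precision is carried through to the final answer.)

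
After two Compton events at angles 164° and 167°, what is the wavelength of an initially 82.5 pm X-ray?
92.0491 pm

Apply Compton shift twice:

First scattering at θ₁ = 164°:
Δλ₁ = λ_C(1 - cos(164°))
Δλ₁ = 2.4263 × 1.9613
Δλ₁ = 4.7586 pm

After first scattering:
λ₁ = 82.5 + 4.7586 = 87.2586 pm

Second scattering at θ₂ = 167°:
Δλ₂ = λ_C(1 - cos(167°))
Δλ₂ = 2.4263 × 1.9744
Δλ₂ = 4.7904 pm

Final wavelength:
λ₂ = 87.2586 + 4.7904 = 92.0491 pm

Total shift: Δλ_total = 4.7586 + 4.7904 = 9.5491 pm

(Intermediate values are shown rounded; full precision is carried through to the final answer.)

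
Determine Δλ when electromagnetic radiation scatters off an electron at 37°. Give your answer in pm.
0.4886 pm

Using the Compton scattering formula:
Δλ = λ_C(1 - cos θ)

where λ_C = h/(m_e·c) ≈ 2.4263 pm is the Compton wavelength of an electron.

For θ = 37°:
cos(37°) = 0.7986
1 - cos(37°) = 0.2014

Δλ = 2.4263 × 0.2014
Δλ = 0.4886 pm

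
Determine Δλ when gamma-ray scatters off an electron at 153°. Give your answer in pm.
4.5882 pm

Using the Compton scattering formula:
Δλ = λ_C(1 - cos θ)

where λ_C = h/(m_e·c) ≈ 2.4263 pm is the Compton wavelength of an electron.

For θ = 153°:
cos(153°) = -0.8910
1 - cos(153°) = 1.8910

Δλ = 2.4263 × 1.8910
Δλ = 4.5882 pm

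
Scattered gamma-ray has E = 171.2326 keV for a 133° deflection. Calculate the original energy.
392.3999 keV

Convert final energy to wavelength (hc ≈ 1239.842 keV·pm):
λ' = hc/E' = 1239.842 / 171.2326 = 7.2407 pm

Calculate the Compton shift:
Δλ = λ_C(1 - cos(133°))
Δλ = 2.4263 × (1 - cos(133°))
Δλ = 4.0810 pm

Initial wavelength:
λ = λ' - Δλ = 7.2407 - 4.0810 = 3.1596 pm

Initial energy:
E = hc/λ = 1239.842 / 3.1596 = 392.3999 keV

(Intermediate values are shown rounded; full precision is carried through to the final answer.)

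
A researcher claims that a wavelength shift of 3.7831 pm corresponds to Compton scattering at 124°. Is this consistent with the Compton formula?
Yes, consistent

Calculate the expected shift for θ = 124°:

Δλ_expected = λ_C(1 - cos(124°))
Δλ_expected = 2.4263 × (1 - cos(124°))
Δλ_expected = 2.4263 × 1.5592
Δλ_expected = 3.7831 pm

Given shift: 3.7831 pm
Expected shift: 3.7831 pm
Difference: 0.0000 pm

The values match. This is consistent with Compton scattering at the stated angle.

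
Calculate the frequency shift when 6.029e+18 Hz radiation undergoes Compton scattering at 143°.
4.864e+17 Hz (decrease)

Convert frequency to wavelength (c = 299792458 m/s):
λ₀ = c/f₀ = 299792458/6.029e+18 = 4.9725072e-11 m = 49.7251 pm

Calculate Compton shift:
Δλ = λ_C(1 - cos(143°)) = 4.3640 pm

Final wavelength:
λ' = λ₀ + Δλ = 49.7251 + 4.3640 = 54.0891 pm

Final frequency:
f' = c/λ' = 299792458/5.4089120e-11 = 5.5425649e+18 Hz

Frequency shift (decrease):
Δf = f₀ - f' = 6.029e+18 - 5.5425649e+18 = 4.864e+17 Hz

(Intermediate values are shown rounded; full precision is carried through to the final answer.)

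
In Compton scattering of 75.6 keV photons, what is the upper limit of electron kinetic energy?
17.2618 keV

Maximum energy transfer occurs at θ = 180° (backscattering).

Initial photon: E₀ = 75.6 keV → λ₀ = 16.4000 pm

Maximum Compton shift (at 180°):
Δλ_max = 2λ_C = 2 × 2.4263 = 4.8526 pm

Final wavelength:
λ' = 16.4000 + 4.8526 = 21.2526 pm

Minimum photon energy (maximum energy to electron):
E'_min = hc/λ' = 58.3382 keV

Maximum electron kinetic energy:
K_max = E₀ - E'_min = 75.6000 - 58.3382 = 17.2618 keV

(Intermediate values are shown rounded; full precision is carried through to the final answer.)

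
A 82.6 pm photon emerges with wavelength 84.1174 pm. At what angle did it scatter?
68.00°

First find the wavelength shift:
Δλ = λ' - λ = 84.1174 - 82.6 = 1.5174 pm

Using Δλ = λ_C(1 - cos θ), with λ_C = h/(m_e·c) ≈ 2.42631024 pm:
cos θ = 1 - Δλ/λ_C
cos θ = 1 - 1.5174/2.42631024
cos θ = 0.374606

θ = arccos(0.374606)
θ = 68.00°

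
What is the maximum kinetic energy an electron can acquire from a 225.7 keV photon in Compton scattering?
105.8615 keV

Maximum energy transfer occurs at θ = 180° (backscattering).

Initial photon: E₀ = 225.7 keV → λ₀ = 5.4933 pm

Maximum Compton shift (at 180°):
Δλ_max = 2λ_C = 2 × 2.4263 = 4.8526 pm

Final wavelength:
λ' = 5.4933 + 4.8526 = 10.3459 pm

Minimum photon energy (maximum energy to electron):
E'_min = hc/λ' = 119.8385 keV

Maximum electron kinetic energy:
K_max = E₀ - E'_min = 225.7000 - 119.8385 = 105.8615 keV

(Intermediate values are shown rounded; full precision is carried through to the final answer.)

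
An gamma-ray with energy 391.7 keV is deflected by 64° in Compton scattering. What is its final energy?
273.8185 keV

First convert energy to wavelength:
λ = hc/E, with hc ≈ 1239.842 keV·pm (i.e. 1239.842 eV·nm)

For E = 391.7 keV = 391700 eV:
λ = 1239.842 keV·pm / 391.7 keV
λ = 3.1653 pm

Calculate the Compton shift:
Δλ = λ_C(1 - cos(64°)) = 2.4263 × 0.5616
Δλ = 1.3627 pm

Final wavelength:
λ' = 3.1653 + 1.3627 = 4.5280 pm

Final energy:
E' = hc/λ' = 1239.842 / 4.5280 = 273.8185 keV

(Intermediate values are shown rounded; full precision is carried through to the final answer.)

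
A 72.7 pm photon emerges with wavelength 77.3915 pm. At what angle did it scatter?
159.00°

First find the wavelength shift:
Δλ = λ' - λ = 77.3915 - 72.7 = 4.6915 pm

Using Δλ = λ_C(1 - cos θ), with λ_C = h/(m_e·c) ≈ 2.42631024 pm:
cos θ = 1 - Δλ/λ_C
cos θ = 1 - 4.6915/2.42631024
cos θ = -0.933594

θ = arccos(-0.933594)
θ = 159.00°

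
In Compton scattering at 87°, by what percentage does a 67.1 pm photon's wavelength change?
3.4267%

Calculate the Compton shift:
Δλ = λ_C(1 - cos(87°))
Δλ = 2.4263 × (1 - cos(87°))
Δλ = 2.4263 × 0.9477
Δλ = 2.2993 pm

Percentage change:
(Δλ/λ₀) × 100 = (2.2993/67.1) × 100
= 3.4267%

(Intermediate values are shown rounded; full precision is carried through to the final answer.)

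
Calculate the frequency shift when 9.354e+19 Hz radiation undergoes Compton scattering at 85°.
3.823e+19 Hz (decrease)

Convert frequency to wavelength (c = 299792458 m/s):
λ₀ = c/f₀ = 299792458/9.354e+19 = 3.2049653e-12 m = 3.2050 pm

Calculate Compton shift:
Δλ = λ_C(1 - cos(85°)) = 2.2148 pm

Final wavelength:
λ' = λ₀ + Δλ = 3.2050 + 2.2148 = 5.4198 pm

Final frequency:
f' = c/λ' = 299792458/5.4198087e-12 = 5.5314214e+19 Hz

Frequency shift (decrease):
Δf = f₀ - f' = 9.354e+19 - 5.5314214e+19 = 3.823e+19 Hz

(Intermediate values are shown rounded; full precision is carried through to the final answer.)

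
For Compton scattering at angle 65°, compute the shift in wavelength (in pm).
1.4009 pm

Using the Compton scattering formula:
Δλ = λ_C(1 - cos θ)

where λ_C = h/(m_e·c) ≈ 2.4263 pm is the Compton wavelength of an electron.

For θ = 65°:
cos(65°) = 0.4226
1 - cos(65°) = 0.5774

Δλ = 2.4263 × 0.5774
Δλ = 1.4009 pm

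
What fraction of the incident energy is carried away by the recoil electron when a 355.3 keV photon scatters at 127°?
0.5269 (or 52.69%)

Calculate initial and final photon energies:

Initial: E₀ = 355.3 keV → λ₀ = 3.4896 pm
Compton shift: Δλ = 3.8865 pm
Final wavelength: λ' = 7.3761 pm
Final energy: E' = 168.0899 keV

Fractional energy loss:
(E₀ - E')/E₀ = (355.3000 - 168.0899)/355.3000
= 187.2101/355.3000
= 0.5269
= 52.69%

(Intermediate values are shown rounded; full precision is carried through to the final answer.)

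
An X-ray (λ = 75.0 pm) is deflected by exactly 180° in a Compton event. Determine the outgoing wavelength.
79.8526 pm

Using the Compton formula: λ' = λ + λ_C(1 − cos θ)

For θ = 180°, cos θ = -1 (exact) = -1.0000, so:
1 − cos 180° = 1 − (-1) = 2.0000

Δλ = λ_C × 2.0000 = 2.4263 × 2.0000 = 4.8526 pm

λ' = 75.0 + 4.8526 = 79.8526 pm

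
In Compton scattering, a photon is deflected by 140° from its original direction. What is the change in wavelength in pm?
4.2850 pm

Using the Compton scattering formula:
Δλ = λ_C(1 - cos θ)

where λ_C = h/(m_e·c) ≈ 2.4263 pm is the Compton wavelength of an electron.

For θ = 140°:
cos(140°) = -0.7660
1 - cos(140°) = 1.7660

Δλ = 2.4263 × 1.7660
Δλ = 4.2850 pm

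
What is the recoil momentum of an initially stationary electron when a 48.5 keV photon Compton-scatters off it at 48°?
2.0777e-23 kg·m/s

The electron is initially at rest, so by conservation of momentum:
p⃗_e = p⃗₀ − p⃗'  (incident photon momentum minus scattered photon momentum)

Photon momentum magnitudes (p = h/λ = E/c):
λ₀ = hc/E₀ = 25.5638 pm → p₀ = h/λ₀ = 2.5920e-23 kg·m/s
Δλ = λ_C(1 − cos 48°) = 0.8028 pm
λ' = 26.3665 pm → p' = h/λ' = 2.5131e-23 kg·m/s

The scattered photon makes angle θ = 48° with the incident direction, so by the law of cosines:
|p⃗_e|² = p₀² + p'² − 2p₀p'cos θ
|p⃗_e|² = (2.5920e-23)² + (2.5131e-23)² − 2·2.5920e-23·2.5131e-23·cos(48°)
|p⃗_e| = 2.0777e-23 kg·m/s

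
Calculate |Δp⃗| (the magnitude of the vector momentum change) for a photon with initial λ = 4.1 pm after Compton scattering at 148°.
2.3073e-22 kg·m/s

Photon momentum magnitude is p = h/λ.

Initial momentum:
p₀ = h/λ = 6.6261e-34/4.1000e-12 = 1.6161e-22 kg·m/s

After scattering:
λ' = λ + Δλ = 4.1 + 4.4839 = 8.5839 pm
p' = h/λ' = 6.6261e-34/8.5839e-12 = 7.7191e-23 kg·m/s

Momentum is a vector; the scattered photon's direction makes angle θ = 148° with the incident direction. The magnitude of the vector change Δp⃗ = p⃗₀ − p⃗' is found from the law of cosines:
|Δp⃗|² = p₀² + p'² − 2p₀p'cos θ
|Δp⃗|² = (1.6161e-22)² + (7.7191e-23)² − 2·1.6161e-22·7.7191e-23·cos(148°)
|Δp⃗| = 2.3073e-22 kg·m/s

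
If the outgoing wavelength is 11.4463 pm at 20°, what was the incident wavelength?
11.3000 pm

From λ' = λ + Δλ, we have λ = λ' - Δλ

First calculate the Compton shift:
Δλ = λ_C(1 - cos θ)
Δλ = 2.4263 × (1 - cos(20°))
Δλ = 2.4263 × 0.0603
Δλ = 0.1463 pm

Initial wavelength:
λ = λ' - Δλ
λ = 11.4463 - 0.1463
λ = 11.3000 pm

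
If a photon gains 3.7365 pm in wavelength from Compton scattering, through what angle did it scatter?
122.68°

From the Compton formula Δλ = λ_C(1 - cos θ), we can solve for θ:

cos θ = 1 - Δλ/λ_C

Given:
- Δλ = 3.7365 pm
- λ_C = h/(m_e·c) ≈ 2.42631024 pm

cos θ = 1 - 3.7365/2.42631024
cos θ = 1 - 1.539993
cos θ = -0.539993

θ = arccos(-0.539993)
θ = 122.68°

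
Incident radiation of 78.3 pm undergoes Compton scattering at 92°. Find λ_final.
80.8110 pm

Using the Compton scattering formula:
λ' = λ + Δλ = λ + λ_C(1 - cos θ)

Given:
- Initial wavelength λ = 78.3 pm
- Scattering angle θ = 92°
- Compton wavelength λ_C ≈ 2.4263 pm

Calculate the shift:
Δλ = 2.4263 × (1 - cos(92°))
Δλ = 2.4263 × 1.0349
Δλ = 2.5110 pm

Final wavelength:
λ' = 78.3 + 2.5110 = 80.8110 pm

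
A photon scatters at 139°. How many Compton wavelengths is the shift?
1.7547 λ_C

The Compton shift formula is:
Δλ = λ_C(1 - cos θ)

Dividing both sides by λ_C:
Δλ/λ_C = 1 - cos θ

For θ = 139°:
Δλ/λ_C = 1 - cos(139°)
Δλ/λ_C = 1 - -0.7547
Δλ/λ_C = 1.7547

This means the shift is 1.7547 × λ_C = 4.2575 pm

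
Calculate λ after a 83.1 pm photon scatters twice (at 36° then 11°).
83.6080 pm

Apply Compton shift twice:

First scattering at θ₁ = 36°:
Δλ₁ = λ_C(1 - cos(36°))
Δλ₁ = 2.4263 × 0.1910
Δλ₁ = 0.4634 pm

After first scattering:
λ₁ = 83.1 + 0.4634 = 83.5634 pm

Second scattering at θ₂ = 11°:
Δλ₂ = λ_C(1 - cos(11°))
Δλ₂ = 2.4263 × 0.0184
Δλ₂ = 0.0446 pm

Final wavelength:
λ₂ = 83.5634 + 0.0446 = 83.6080 pm

Total shift: Δλ_total = 0.4634 + 0.0446 = 0.5080 pm

(Intermediate values are shown rounded; full precision is carried through to the final answer.)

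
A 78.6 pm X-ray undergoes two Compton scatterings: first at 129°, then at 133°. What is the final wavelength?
86.6343 pm

Apply Compton shift twice:

First scattering at θ₁ = 129°:
Δλ₁ = λ_C(1 - cos(129°))
Δλ₁ = 2.4263 × 1.6293
Δλ₁ = 3.9532 pm

After first scattering:
λ₁ = 78.6 + 3.9532 = 82.5532 pm

Second scattering at θ₂ = 133°:
Δλ₂ = λ_C(1 - cos(133°))
Δλ₂ = 2.4263 × 1.6820
Δλ₂ = 4.0810 pm

Final wavelength:
λ₂ = 82.5532 + 4.0810 = 86.6343 pm

Total shift: Δλ_total = 3.9532 + 4.0810 = 8.0343 pm

(Intermediate values are shown rounded; full precision is carried through to the final answer.)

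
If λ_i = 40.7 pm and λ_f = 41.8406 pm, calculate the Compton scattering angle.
58.00°

First find the wavelength shift:
Δλ = λ' - λ = 41.8406 - 40.7 = 1.1406 pm

Using Δλ = λ_C(1 - cos θ), with λ_C = h/(m_e·c) ≈ 2.42631024 pm:
cos θ = 1 - Δλ/λ_C
cos θ = 1 - 1.1406/2.42631024
cos θ = 0.529903

θ = arccos(0.529903)
θ = 58.00°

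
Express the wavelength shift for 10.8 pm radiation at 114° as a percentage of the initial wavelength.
31.6035%

Calculate the Compton shift:
Δλ = λ_C(1 - cos(114°))
Δλ = 2.4263 × (1 - cos(114°))
Δλ = 2.4263 × 1.4067
Δλ = 3.4132 pm

Percentage change:
(Δλ/λ₀) × 100 = (3.4132/10.8) × 100
= 31.6035%

(Intermediate values are shown rounded; full precision is carried through to the final answer.)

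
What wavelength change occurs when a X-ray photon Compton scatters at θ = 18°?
0.1188 pm

Using the Compton scattering formula:
Δλ = λ_C(1 - cos θ)

where λ_C = h/(m_e·c) ≈ 2.4263 pm is the Compton wavelength of an electron.

For θ = 18°:
cos(18°) = 0.9511
1 - cos(18°) = 0.0489

Δλ = 2.4263 × 0.0489
Δλ = 0.1188 pm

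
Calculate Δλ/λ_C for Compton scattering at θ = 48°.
0.3309 λ_C

The Compton shift formula is:
Δλ = λ_C(1 - cos θ)

Dividing both sides by λ_C:
Δλ/λ_C = 1 - cos θ

For θ = 48°:
Δλ/λ_C = 1 - cos(48°)
Δλ/λ_C = 1 - 0.6691
Δλ/λ_C = 0.3309

This means the shift is 0.3309 × λ_C = 0.8028 pm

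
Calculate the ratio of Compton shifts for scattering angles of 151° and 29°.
151° produces the larger shift by a factor of 14.951

Calculate both shifts using Δλ = λ_C(1 - cos θ):

For θ₁ = 29°:
Δλ₁ = 2.4263 × (1 - cos(29°))
Δλ₁ = 2.4263 × 0.1254
Δλ₁ = 0.3042 pm

For θ₂ = 151°:
Δλ₂ = 2.4263 × (1 - cos(151°))
Δλ₂ = 2.4263 × 1.8746
Δλ₂ = 4.5484 pm

The 151° angle produces the larger shift.
Ratio: 4.5484/0.3042 = 14.951

(Intermediate values are shown rounded; full precision is carried through to the final answer.)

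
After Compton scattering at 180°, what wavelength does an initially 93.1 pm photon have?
97.9526 pm

Using the Compton formula: λ' = λ + λ_C(1 − cos θ)

For θ = 180°, cos θ = -1 (exact) = -1.0000, so:
1 − cos 180° = 1 − (-1) = 2.0000

Δλ = λ_C × 2.0000 = 2.4263 × 2.0000 = 4.8526 pm

λ' = 93.1 + 4.8526 = 97.9526 pm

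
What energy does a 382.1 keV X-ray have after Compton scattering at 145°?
161.8881 keV

First convert energy to wavelength:
λ = hc/E, with hc ≈ 1239.842 keV·pm (i.e. 1239.842 eV·nm)

For E = 382.1 keV = 382100 eV:
λ = 1239.842 keV·pm / 382.1 keV
λ = 3.2448 pm

Calculate the Compton shift:
Δλ = λ_C(1 - cos(145°)) = 2.4263 × 1.8192
Δλ = 4.4138 pm

Final wavelength:
λ' = 3.2448 + 4.4138 = 7.6586 pm

Final energy:
E' = hc/λ' = 1239.842 / 7.6586 = 161.8881 keV

(Intermediate values are shown rounded; full precision is carried through to the final answer.)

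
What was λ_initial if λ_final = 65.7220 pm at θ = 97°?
63.0000 pm

From λ' = λ + Δλ, we have λ = λ' - Δλ

First calculate the Compton shift:
Δλ = λ_C(1 - cos θ)
Δλ = 2.4263 × (1 - cos(97°))
Δλ = 2.4263 × 1.1219
Δλ = 2.7220 pm

Initial wavelength:
λ = λ' - Δλ
λ = 65.7220 - 2.7220
λ = 63.0000 pm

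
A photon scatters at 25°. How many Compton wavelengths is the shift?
0.0937 λ_C

The Compton shift formula is:
Δλ = λ_C(1 - cos θ)

Dividing both sides by λ_C:
Δλ/λ_C = 1 - cos θ

For θ = 25°:
Δλ/λ_C = 1 - cos(25°)
Δλ/λ_C = 1 - 0.9063
Δλ/λ_C = 0.0937

This means the shift is 0.0937 × λ_C = 0.2273 pm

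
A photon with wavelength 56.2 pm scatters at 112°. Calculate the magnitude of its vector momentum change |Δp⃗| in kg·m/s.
1.9005e-23 kg·m/s

Photon momentum magnitude is p = h/λ.

Initial momentum:
p₀ = h/λ = 6.6261e-34/5.6200e-11 = 1.1790e-23 kg·m/s

After scattering:
λ' = λ + Δλ = 56.2 + 3.3352 = 59.5352 pm
p' = h/λ' = 6.6261e-34/5.9535e-11 = 1.1130e-23 kg·m/s

Momentum is a vector; the scattered photon's direction makes angle θ = 112° with the incident direction. The magnitude of the vector change Δp⃗ = p⃗₀ − p⃗' is found from the law of cosines:
|Δp⃗|² = p₀² + p'² − 2p₀p'cos θ
|Δp⃗|² = (1.1790e-23)² + (1.1130e-23)² − 2·1.1790e-23·1.1130e-23·cos(112°)
|Δp⃗| = 1.9005e-23 kg·m/s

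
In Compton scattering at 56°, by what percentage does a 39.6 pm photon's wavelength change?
2.7008%

Calculate the Compton shift:
Δλ = λ_C(1 - cos(56°))
Δλ = 2.4263 × (1 - cos(56°))
Δλ = 2.4263 × 0.4408
Δλ = 1.0695 pm

Percentage change:
(Δλ/λ₀) × 100 = (1.0695/39.6) × 100
= 2.7008%

(Intermediate values are shown rounded; full precision is carried through to the final answer.)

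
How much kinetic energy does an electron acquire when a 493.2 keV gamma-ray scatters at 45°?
108.6959 keV

By energy conservation: K_e = E_initial - E_final

First find the scattered photon energy:
Initial wavelength: λ = hc/E = 2.5139 pm
Compton shift: Δλ = λ_C(1 - cos(45°)) = 0.7106 pm
Final wavelength: λ' = 2.5139 + 0.7106 = 3.2245 pm
Final photon energy: E' = hc/λ' = 384.5041 keV

Electron kinetic energy:
K_e = E - E' = 493.2000 - 384.5041 = 108.6959 keV

(Intermediate values are shown rounded; full precision is carried through to the final answer.)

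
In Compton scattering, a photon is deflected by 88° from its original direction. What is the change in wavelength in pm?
2.3416 pm

Using the Compton scattering formula:
Δλ = λ_C(1 - cos θ)

where λ_C = h/(m_e·c) ≈ 2.4263 pm is the Compton wavelength of an electron.

For θ = 88°:
cos(88°) = 0.0349
1 - cos(88°) = 0.9651

Δλ = 2.4263 × 0.9651
Δλ = 2.3416 pm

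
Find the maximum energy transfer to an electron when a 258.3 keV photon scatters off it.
129.8539 keV

Maximum energy transfer occurs at θ = 180° (backscattering).

Initial photon: E₀ = 258.3 keV → λ₀ = 4.8000 pm

Maximum Compton shift (at 180°):
Δλ_max = 2λ_C = 2 × 2.4263 = 4.8526 pm

Final wavelength:
λ' = 4.8000 + 4.8526 = 9.6526 pm

Minimum photon energy (maximum energy to electron):
E'_min = hc/λ' = 128.4461 keV

Maximum electron kinetic energy:
K_max = E₀ - E'_min = 258.3000 - 128.4461 = 129.8539 keV

(Intermediate values are shown rounded; full precision is carried through to the final answer.)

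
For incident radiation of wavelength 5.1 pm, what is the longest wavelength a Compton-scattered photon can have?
9.9526 pm (at θ = 180°)

The Compton shift is Δλ = λ_C(1 − cos θ).

Since cos θ ranges from −1 to 1, the factor (1 − cos θ) ranges from 0 to 2; the maximum shift occurs at θ = 180° (backscattering):
Δλ_max = 2λ_C = 2 × 2.4263 pm = 4.8526 pm

Maximum scattered wavelength:
λ'_max = λ₀ + Δλ_max = 5.1 + 4.8526 = 9.9526 pm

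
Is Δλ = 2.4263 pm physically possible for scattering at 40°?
No, inconsistent

Calculate the expected shift for θ = 40°:

Δλ_expected = λ_C(1 - cos(40°))
Δλ_expected = 2.4263 × (1 - cos(40°))
Δλ_expected = 2.4263 × 0.2340
Δλ_expected = 0.5676 pm

Given shift: 2.4263 pm
Expected shift: 0.5676 pm
Difference: 1.8587 pm

The values do not match. The given shift corresponds to θ ≈ 90.0°, not 40°.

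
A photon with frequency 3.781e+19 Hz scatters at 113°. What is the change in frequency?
1.129e+19 Hz (decrease)

Convert frequency to wavelength (c = 299792458 m/s):
λ₀ = c/f₀ = 299792458/3.781e+19 = 7.9289198e-12 m = 7.9289 pm

Calculate Compton shift:
Δλ = λ_C(1 - cos(113°)) = 3.3743 pm

Final wavelength:
λ' = λ₀ + Δλ = 7.9289 + 3.3743 = 11.3033 pm

Final frequency:
f' = c/λ' = 299792458/1.1303265e-11 = 2.6522643e+19 Hz

Frequency shift (decrease):
Δf = f₀ - f' = 3.781e+19 - 2.6522643e+19 = 1.129e+19 Hz

(Intermediate values are shown rounded; full precision is carried through to the final answer.)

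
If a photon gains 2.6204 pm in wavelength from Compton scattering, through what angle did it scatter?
94.59°

From the Compton formula Δλ = λ_C(1 - cos θ), we can solve for θ:

cos θ = 1 - Δλ/λ_C

Given:
- Δλ = 2.6204 pm
- λ_C = h/(m_e·c) ≈ 2.42631024 pm

cos θ = 1 - 2.6204/2.42631024
cos θ = 1 - 1.079994
cos θ = -0.079994

θ = arccos(-0.079994)
θ = 94.59°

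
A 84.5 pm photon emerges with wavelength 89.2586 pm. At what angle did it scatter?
164.00°

First find the wavelength shift:
Δλ = λ' - λ = 89.2586 - 84.5 = 4.7586 pm

Using Δλ = λ_C(1 - cos θ), with λ_C = h/(m_e·c) ≈ 2.42631024 pm:
cos θ = 1 - Δλ/λ_C
cos θ = 1 - 4.7586/2.42631024
cos θ = -0.961250

θ = arccos(-0.961250)
θ = 164.00°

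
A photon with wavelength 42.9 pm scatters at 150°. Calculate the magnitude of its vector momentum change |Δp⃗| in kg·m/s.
2.8417e-23 kg·m/s

Photon momentum magnitude is p = h/λ.

Initial momentum:
p₀ = h/λ = 6.6261e-34/4.2900e-11 = 1.5445e-23 kg·m/s

After scattering:
λ' = λ + Δλ = 42.9 + 4.5276 = 47.4276 pm
p' = h/λ' = 6.6261e-34/4.7428e-11 = 1.3971e-23 kg·m/s

Momentum is a vector; the scattered photon's direction makes angle θ = 150° with the incident direction. The magnitude of the vector change Δp⃗ = p⃗₀ − p⃗' is found from the law of cosines:
|Δp⃗|² = p₀² + p'² − 2p₀p'cos θ
|Δp⃗|² = (1.5445e-23)² + (1.3971e-23)² − 2·1.5445e-23·1.3971e-23·cos(150°)
|Δp⃗| = 2.8417e-23 kg·m/s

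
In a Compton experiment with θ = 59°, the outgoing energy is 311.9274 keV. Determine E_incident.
443.0999 keV

Convert final energy to wavelength (hc ≈ 1239.842 keV·pm):
λ' = hc/E' = 1239.842 / 311.9274 = 3.9748 pm

Calculate the Compton shift:
Δλ = λ_C(1 - cos(59°))
Δλ = 2.4263 × (1 - cos(59°))
Δλ = 1.1767 pm

Initial wavelength:
λ = λ' - Δλ = 3.9748 - 1.1767 = 2.7981 pm

Initial energy:
E = hc/λ = 1239.842 / 2.7981 = 443.0999 keV

(Intermediate values are shown rounded; full precision is carried through to the final answer.)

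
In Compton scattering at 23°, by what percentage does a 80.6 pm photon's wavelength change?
0.2393%

Calculate the Compton shift:
Δλ = λ_C(1 - cos(23°))
Δλ = 2.4263 × (1 - cos(23°))
Δλ = 2.4263 × 0.0795
Δλ = 0.1929 pm

Percentage change:
(Δλ/λ₀) × 100 = (0.1929/80.6) × 100
= 0.2393%

(Intermediate values are shown rounded; full precision is carried through to the final answer.)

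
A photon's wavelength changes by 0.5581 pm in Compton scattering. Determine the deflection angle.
39.65°

From the Compton formula Δλ = λ_C(1 - cos θ), we can solve for θ:

cos θ = 1 - Δλ/λ_C

Given:
- Δλ = 0.5581 pm
- λ_C = h/(m_e·c) ≈ 2.42631024 pm

cos θ = 1 - 0.5581/2.42631024
cos θ = 1 - 0.230020
cos θ = 0.769980

θ = arccos(0.769980)
θ = 39.65°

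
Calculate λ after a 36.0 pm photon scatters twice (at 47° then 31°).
37.1181 pm

Apply Compton shift twice:

First scattering at θ₁ = 47°:
Δλ₁ = λ_C(1 - cos(47°))
Δλ₁ = 2.4263 × 0.3180
Δλ₁ = 0.7716 pm

After first scattering:
λ₁ = 36.0 + 0.7716 = 36.7716 pm

Second scattering at θ₂ = 31°:
Δλ₂ = λ_C(1 - cos(31°))
Δλ₂ = 2.4263 × 0.1428
Δλ₂ = 0.3466 pm

Final wavelength:
λ₂ = 36.7716 + 0.3466 = 37.1181 pm

Total shift: Δλ_total = 0.7716 + 0.3466 = 1.1181 pm

(Intermediate values are shown rounded; full precision is carried through to the final answer.)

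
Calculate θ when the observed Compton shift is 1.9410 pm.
78.46°

From the Compton formula Δλ = λ_C(1 - cos θ), we can solve for θ:

cos θ = 1 - Δλ/λ_C

Given:
- Δλ = 1.9410 pm
- λ_C = h/(m_e·c) ≈ 2.42631024 pm

cos θ = 1 - 1.9410/2.42631024
cos θ = 1 - 0.799980
cos θ = 0.200020

θ = arccos(0.200020)
θ = 78.46°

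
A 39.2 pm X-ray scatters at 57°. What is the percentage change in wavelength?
2.8185%

Calculate the Compton shift:
Δλ = λ_C(1 - cos(57°))
Δλ = 2.4263 × (1 - cos(57°))
Δλ = 2.4263 × 0.4554
Δλ = 1.1048 pm

Percentage change:
(Δλ/λ₀) × 100 = (1.1048/39.2) × 100
= 2.8185%

(Intermediate values are shown rounded; full precision is carried through to the final answer.)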